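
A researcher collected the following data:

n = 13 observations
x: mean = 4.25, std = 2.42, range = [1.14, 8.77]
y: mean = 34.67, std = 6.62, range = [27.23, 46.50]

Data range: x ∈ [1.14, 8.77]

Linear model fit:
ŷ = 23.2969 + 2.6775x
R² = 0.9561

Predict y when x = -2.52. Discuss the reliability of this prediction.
ŷ = 16.5496 (extrapolation — x = -2.52 lies outside [1.14, 8.77], so reliability is low).

Prediction calculation:
ŷ = 23.2969 + 2.6775 × (-2.52)
ŷ = 16.5496

Reliability:
- Data range: x ∈ [1.14, 8.77]
- Prediction point: x = -2.52 is 3.66 units below the observed range → this is EXTRAPOLATION, not interpolation

Why that matters here:
- There are no observations near this x to validate the fitted line there
- The linear relationship may not hold outside the observed range

Report the number if required, but flag clearly that it is an extrapolation.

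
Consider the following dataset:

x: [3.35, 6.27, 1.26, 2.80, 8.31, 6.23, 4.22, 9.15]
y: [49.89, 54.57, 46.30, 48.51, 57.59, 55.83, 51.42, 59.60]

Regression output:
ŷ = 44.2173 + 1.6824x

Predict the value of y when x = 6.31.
ŷ = 54.8332

Plug x = 6.31 into the fitted line:

ŷ = 44.2173 + 1.6824 × 6.31
ŷ = 44.2173 + 10.6159
ŷ = 54.8332

This is the fitted mean response at that x — an individual observation would come with a wider prediction interval.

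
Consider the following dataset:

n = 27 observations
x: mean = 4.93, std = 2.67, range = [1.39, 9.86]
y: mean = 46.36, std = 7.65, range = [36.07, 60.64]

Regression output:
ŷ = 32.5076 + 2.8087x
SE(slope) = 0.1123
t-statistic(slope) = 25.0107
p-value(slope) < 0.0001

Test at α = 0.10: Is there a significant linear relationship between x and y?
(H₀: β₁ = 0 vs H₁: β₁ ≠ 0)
p-value < 0.0001 < α = 0.10, so we reject H₀. The relationship is significant.

Hypothesis test for the slope coefficient:

H₀: β₁ = 0 (no linear relationship)
H₁: β₁ ≠ 0 (linear relationship exists)

Test statistic: t = β̂₁ / SE(β̂₁) = 2.8087 / 0.1123 = 25.0107

With df = 25, the two-sided p-value for |t| = 25.0107 is <0.0001.

Decision rule: reject H₀ if p-value < α.
p-value < 0.0001 < α = 0.10 → reject H₀.

At α = 0.10 the data do provide convincing evidence of a nonzero slope.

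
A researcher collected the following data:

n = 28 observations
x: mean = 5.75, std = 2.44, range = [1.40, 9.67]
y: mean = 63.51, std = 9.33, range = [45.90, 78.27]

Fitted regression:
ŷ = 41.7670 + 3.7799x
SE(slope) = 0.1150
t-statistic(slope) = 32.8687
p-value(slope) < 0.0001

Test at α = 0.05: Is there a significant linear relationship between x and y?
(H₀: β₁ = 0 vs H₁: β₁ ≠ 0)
Since p-value < 0.0001 < α = 0.05, reject H₀ — the slope is significantly different from 0.

Hypothesis test for the slope coefficient:

H₀: β₁ = 0 (no linear relationship)
H₁: β₁ ≠ 0 (linear relationship exists)

Test statistic: t = β̂₁ / SE(β̂₁) = 3.7799 / 0.1150 = 32.8687

With df = 26, the two-sided p-value for |t| = 32.8687 is <0.0001.

Decision rule: reject H₀ if p-value < α.
p-value < 0.0001 < α = 0.05 → reject H₀.

Conclusion: the linear association between x and y is significant at the 5% level.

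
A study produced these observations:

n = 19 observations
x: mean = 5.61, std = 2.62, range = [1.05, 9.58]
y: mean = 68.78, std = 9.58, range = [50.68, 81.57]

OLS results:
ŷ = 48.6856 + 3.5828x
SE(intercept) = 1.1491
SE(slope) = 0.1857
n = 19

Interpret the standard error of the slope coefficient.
SE(slope) = 0.1857 measures the uncertainty in the estimated slope. The coefficient is estimated precisely (SE/|β̂₁| = 5.2%).

SE(β̂₁) = s / √Sxx, where s is the residual standard deviation and Sxx = Σ(x − x̄)². It is the yardstick for how far β̂₁ = 3.5828 could plausibly be from the true slope.

Relative precision:
- SE / |β̂₁| = 0.1857 / 3.5828 = 5.2%
- Rule of thumb (under 20%: precise; 20% to under 50%: moderately precise; 50% or more: imprecise) → precise

Rough 95% range (±2 SE): 3.5828 ± 0.3714 → (3.2114, 3.9542).

What drives SE(β̂₁): more residual scatter → larger SE; larger n (here n = 19) → smaller SE.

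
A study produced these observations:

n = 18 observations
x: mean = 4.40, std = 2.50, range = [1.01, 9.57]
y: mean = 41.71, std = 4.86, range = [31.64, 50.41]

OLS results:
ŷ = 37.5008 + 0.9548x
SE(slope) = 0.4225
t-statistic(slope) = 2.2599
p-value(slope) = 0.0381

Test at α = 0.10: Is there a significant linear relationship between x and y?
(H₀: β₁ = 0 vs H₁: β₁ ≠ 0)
p-value = 0.0381 < α = 0.10, so we reject H₀. The relationship is significant.

Hypothesis test for the slope coefficient:

H₀: β₁ = 0 (no linear relationship)
H₁: β₁ ≠ 0 (linear relationship exists)

Test statistic: t = β̂₁ / SE(β̂₁) = 0.9548 / 0.4225 = 2.2599

The p-value (0.0381) is the probability, under H₀, of a t-statistic at least as extreme as |t| = 2.2599 (two-sided, df = n − 2 = 16).

Decision rule: reject H₀ if p-value < α.
p-value = 0.0381 < α = 0.10 → reject H₀.

Conclusion: the linear association between x and y is significant at the 10% level.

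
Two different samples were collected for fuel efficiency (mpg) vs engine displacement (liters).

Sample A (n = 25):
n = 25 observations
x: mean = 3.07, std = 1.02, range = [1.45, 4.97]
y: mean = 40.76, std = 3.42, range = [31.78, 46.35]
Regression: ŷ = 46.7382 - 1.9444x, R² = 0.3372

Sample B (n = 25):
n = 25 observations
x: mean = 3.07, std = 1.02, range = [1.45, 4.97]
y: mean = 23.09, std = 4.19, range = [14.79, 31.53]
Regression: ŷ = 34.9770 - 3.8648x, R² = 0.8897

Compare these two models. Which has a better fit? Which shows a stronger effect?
Model B has the better fit (R² = 0.8897 vs 0.3372). Model B shows the stronger effect (|β₁| = 3.8648 vs 1.9444).

Model Comparison:

Which explains more variance? (R²)
- Model A: R² = 0.3372 → 33.72% of variance in fuel efficiency explained
- Model B: R² = 0.8897 → 88.97% of variance in fuel efficiency explained
- 0.8897 > 0.3372 → Model B has the better fit

Which has the larger per-liter effect? (|β₁|)
- Model A: β₁ = -1.9444 → predicted fuel efficiency falls 1.9444 mpg per additional liter of engine displacement
- Model B: β₁ = -3.8648 → predicted fuel efficiency falls 3.8648 mpg per additional liter of engine displacement
- |-1.9444| < |-3.8648| → Model B shows the stronger marginal effect

Notes:
- A better fit (higher R²) doesn't necessarily mean a more important relationship.
- A steeper slope doesn't make a better model if the scatter around the line is large.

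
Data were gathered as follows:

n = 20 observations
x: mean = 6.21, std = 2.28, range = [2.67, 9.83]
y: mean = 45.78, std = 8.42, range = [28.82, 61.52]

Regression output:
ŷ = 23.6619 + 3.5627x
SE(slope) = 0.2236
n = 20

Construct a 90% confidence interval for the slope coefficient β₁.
The 90% CI for β₁ is (3.1750, 3.9504)

Confidence interval for the slope:

The 90% CI for β₁ is: β̂₁ ± t*(α/2, n-2) × SE(β̂₁)

Step 1: Find critical t-value
- Confidence level = 0.9
- Degrees of freedom = n - 2 = 20 - 2 = 18
- t*(α/2, 18) = 1.7341

Step 2: Calculate margin of error
Margin = 1.7341 × 0.2236 = 0.3877

Step 3: Construct interval
CI = 3.5627 ± 0.3877
CI = (3.1750, 3.9504)

Interpretation: We are 90% confident that the true slope β₁ lies between 3.1750 and 3.9504.
Since 0 is outside the interval, a two-sided test at α = 0.10 would reject H₀: β₁ = 0.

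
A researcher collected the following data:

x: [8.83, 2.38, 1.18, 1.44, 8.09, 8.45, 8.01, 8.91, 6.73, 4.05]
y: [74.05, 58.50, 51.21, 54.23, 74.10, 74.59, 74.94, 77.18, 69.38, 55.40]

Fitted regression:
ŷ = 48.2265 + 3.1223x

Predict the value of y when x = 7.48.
ŷ = 71.5813

Plug x = 7.48 into the fitted line:

ŷ = 48.2265 + 3.1223 × 7.48
ŷ = 48.2265 + 23.3548
ŷ = 71.5813

This is a point prediction; actual observations scatter around it by roughly the residual standard deviation.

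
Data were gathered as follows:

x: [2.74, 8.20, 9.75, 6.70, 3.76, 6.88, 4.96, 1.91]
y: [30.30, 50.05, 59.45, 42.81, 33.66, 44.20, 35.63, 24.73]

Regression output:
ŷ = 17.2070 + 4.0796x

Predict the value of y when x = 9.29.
ŷ = 55.1065

x = 9.29 lies inside the observed range [1.91, 9.75], so the fitted equation applies directly:

ŷ = 17.2070 + 4.0796 × 9.29
ŷ = 17.2070 + 37.8995
ŷ = 55.1065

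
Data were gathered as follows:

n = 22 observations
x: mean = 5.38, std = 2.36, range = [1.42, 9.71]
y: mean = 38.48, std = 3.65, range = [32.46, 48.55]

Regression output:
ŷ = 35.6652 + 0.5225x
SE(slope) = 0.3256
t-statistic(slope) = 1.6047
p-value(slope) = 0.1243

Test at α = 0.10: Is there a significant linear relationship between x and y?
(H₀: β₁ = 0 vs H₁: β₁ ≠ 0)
Fail to reject H₀: p-value = 0.1243 ≥ α = 0.10. The linear relationship is not significant at the 10% level.

Hypothesis test for the slope coefficient:

H₀: β₁ = 0 (no linear relationship)
H₁: β₁ ≠ 0 (linear relationship exists)

Test statistic: t = β̂₁ / SE(β̂₁) = 0.5225 / 0.3256 = 1.6047

The p-value (0.1243) is the probability, under H₀, of a t-statistic at least as extreme as |t| = 1.6047 (two-sided, df = n − 2 = 20).

Decision rule: reject H₀ if p-value < α.
p-value = 0.1243 ≥ α = 0.10 → fail to reject H₀.

Conclusion: the linear association between x and y is not significant at the 10% level.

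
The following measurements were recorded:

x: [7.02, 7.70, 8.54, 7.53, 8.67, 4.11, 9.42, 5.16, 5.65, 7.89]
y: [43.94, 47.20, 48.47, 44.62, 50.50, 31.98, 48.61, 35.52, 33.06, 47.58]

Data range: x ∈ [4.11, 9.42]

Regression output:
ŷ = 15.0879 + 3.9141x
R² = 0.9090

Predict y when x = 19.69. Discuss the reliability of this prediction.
ŷ = 92.1565, but this is extrapolation (above the data range [4.11, 9.42]) and may be unreliable.

Prediction calculation:
ŷ = 15.0879 + 3.9141 × 19.69
ŷ = 92.1565

Reliability:
- Data range: x ∈ [4.11, 9.42]
- Prediction point: x = 19.69 is 10.27 units above the observed range → this is EXTRAPOLATION, not interpolation

Why that matters here:
- The standard error of prediction grows with (x − x̄)², and x = 19.69 is far from x̄ = 7.17
- There are no observations near this x to validate the fitted line there

A defensible statement: 'if the linear trend continued to x = 19.69, y would be about 92.1565' — the premise is untested.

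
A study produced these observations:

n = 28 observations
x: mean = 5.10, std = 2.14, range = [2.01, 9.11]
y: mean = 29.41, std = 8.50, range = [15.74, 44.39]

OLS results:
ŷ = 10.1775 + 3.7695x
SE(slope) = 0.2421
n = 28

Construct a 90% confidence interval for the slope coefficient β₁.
The 90% CI for β₁ is (3.3566, 4.1824)

Confidence interval for the slope:

The 90% CI for β₁ is: β̂₁ ± t*(α/2, n-2) × SE(β̂₁)

Step 1: Find critical t-value
- Confidence level = 0.9
- Degrees of freedom = n - 2 = 28 - 2 = 26
- t*(α/2, 26) = 1.7056

Step 2: Calculate margin of error
Margin = 1.7056 × 0.2421 = 0.4129

Step 3: Construct interval
CI = 3.7695 ± 0.4129
CI = (3.3566, 4.1824)

Interpretation: each one-unit increase in x is associated with a change in mean y of between 3.3566 and 4.1824, with 90% confidence.
Since 0 is outside the interval, a two-sided test at α = 0.10 would reject H₀: β₁ = 0.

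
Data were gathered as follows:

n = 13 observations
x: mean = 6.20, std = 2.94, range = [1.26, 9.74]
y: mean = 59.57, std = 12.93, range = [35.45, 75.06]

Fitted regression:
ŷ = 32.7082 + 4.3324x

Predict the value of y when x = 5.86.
ŷ = 58.0961

To predict y for x = 5.86, substitute into the regression equation:

ŷ = 32.7082 + 4.3324 × 5.86
ŷ = 32.7082 + 25.3879
ŷ = 58.0961

This is a point prediction; actual observations scatter around it by roughly the residual standard deviation.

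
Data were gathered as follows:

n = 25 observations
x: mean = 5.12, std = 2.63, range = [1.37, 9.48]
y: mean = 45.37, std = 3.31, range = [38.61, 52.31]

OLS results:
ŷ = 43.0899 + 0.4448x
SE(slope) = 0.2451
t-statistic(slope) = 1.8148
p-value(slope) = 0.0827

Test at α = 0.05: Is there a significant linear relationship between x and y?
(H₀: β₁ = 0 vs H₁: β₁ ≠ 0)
p-value = 0.0827 ≥ α = 0.05, so we fail to reject H₀. The relationship is not significant.

Hypothesis test for the slope coefficient:

H₀: β₁ = 0 (no linear relationship)
H₁: β₁ ≠ 0 (linear relationship exists)

Test statistic: t = β̂₁ / SE(β̂₁) = 0.4448 / 0.2451 = 1.8148

With df = 23, the two-sided p-value for |t| = 1.8148 is 0.0827.

Decision rule: reject H₀ if p-value < α.
p-value = 0.0827 ≥ α = 0.05 → fail to reject H₀.

Conclusion: the linear association between x and y is not significant at the 5% level.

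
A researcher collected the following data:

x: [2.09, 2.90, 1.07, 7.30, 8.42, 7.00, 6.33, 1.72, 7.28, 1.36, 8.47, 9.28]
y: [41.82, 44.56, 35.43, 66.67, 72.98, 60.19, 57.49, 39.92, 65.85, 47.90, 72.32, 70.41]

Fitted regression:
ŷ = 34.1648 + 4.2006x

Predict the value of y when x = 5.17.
ŷ = 55.8819

To predict y for x = 5.17, substitute into the regression equation:

ŷ = 34.1648 + 4.2006 × 5.17
ŷ = 34.1648 + 21.7171
ŷ = 55.8819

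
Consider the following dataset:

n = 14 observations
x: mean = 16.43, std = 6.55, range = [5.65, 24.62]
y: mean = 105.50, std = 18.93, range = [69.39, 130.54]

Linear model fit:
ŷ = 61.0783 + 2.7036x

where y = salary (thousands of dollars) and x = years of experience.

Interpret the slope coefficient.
For each additional year of experience, predicted salary increases by approximately 2.7036 thousand dollars.

The slope β₁ = 2.7036 gives the rate at which the fitted salary changes with experience.

Interpretation:
- Experience up by 1 year → predicted salary increases by 2.7036 thousand dollars
- This is a linear approximation: the same per-unit change is assumed across the whole observed x range

The intercept β₀ = 61.0783 is the predicted salary when experience = 0; since the smallest observed x is 5.65, this is an extrapolation and mainly anchors the line.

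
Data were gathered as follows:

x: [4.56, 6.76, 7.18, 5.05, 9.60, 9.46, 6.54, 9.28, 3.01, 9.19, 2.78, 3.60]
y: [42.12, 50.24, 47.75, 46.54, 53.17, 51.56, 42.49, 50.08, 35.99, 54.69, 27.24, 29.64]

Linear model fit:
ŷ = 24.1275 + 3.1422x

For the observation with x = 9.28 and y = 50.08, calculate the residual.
Residual = -3.2071

The residual is the difference between the actual value and the predicted value:

Residual = y - ŷ

Step 1: Calculate predicted value
ŷ = 24.1275 + 3.1422 × 9.28
ŷ = 53.2871

Step 2: Calculate residual
Residual = 50.08 - 53.2871
Residual = -3.2071

Interpretation: the model overestimates the actual value by 3.2071 at this point (negative residual → observation lies below the fitted line).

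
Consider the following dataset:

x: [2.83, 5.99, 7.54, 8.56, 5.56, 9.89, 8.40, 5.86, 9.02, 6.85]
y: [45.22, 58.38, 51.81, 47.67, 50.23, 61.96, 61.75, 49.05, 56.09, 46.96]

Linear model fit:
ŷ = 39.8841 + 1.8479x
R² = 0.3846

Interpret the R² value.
The model explains 38.46% of the variance in y (R² = 0.3846), leaving 61.54% unexplained; the fit is moderate.

R² (coefficient of determination) measures the proportion of variance in y explained by the regression model.

Here R² = 0.3846:
- Explained: 38.46% of the variation in y
- Unexplained (residual): 100% − 38.46% = 61.54%
- Rule of thumb (below 0.3 weak; 0.3 to below 0.7 moderate; 0.7 and above strong) → moderate

Equivalently, for simple linear regression R² = r², so |r| = √0.3846 ≈ 0.6202.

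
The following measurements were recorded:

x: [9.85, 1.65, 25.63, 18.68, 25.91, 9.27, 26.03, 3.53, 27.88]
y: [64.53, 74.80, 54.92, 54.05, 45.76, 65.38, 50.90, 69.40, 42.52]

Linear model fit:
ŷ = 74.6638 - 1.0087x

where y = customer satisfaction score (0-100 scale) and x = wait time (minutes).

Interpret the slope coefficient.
For each additional minute of wait time, predicted satisfaction score decreases by approximately 1.0087 points.

The slope coefficient β₁ = -1.0087 represents the marginal effect of wait time on satisfaction score.

Interpretation:
- Wait time up by 1 minute → predicted satisfaction score decreases by 1.0087 points
- The effect is assumed constant over the observed range of x (linearity)
- The sign (−) gives the direction; the magnitude 1.0087 gives the size of the effect per minute

The intercept β₀ = 74.6638 is the predicted satisfaction score when wait time = 0; since the smallest observed x is 1.65, this is an extrapolation and mainly anchors the line.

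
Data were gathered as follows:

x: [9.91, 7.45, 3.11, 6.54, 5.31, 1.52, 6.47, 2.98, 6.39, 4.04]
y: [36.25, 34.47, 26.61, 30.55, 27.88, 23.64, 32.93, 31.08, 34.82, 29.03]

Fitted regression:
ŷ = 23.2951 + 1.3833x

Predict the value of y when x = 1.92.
ŷ = 25.9510

x = 1.92 lies inside the observed range [1.52, 9.91], so the fitted equation applies directly:

ŷ = 23.2951 + 1.3833 × 1.92
ŷ = 23.2951 + 2.6559
ŷ = 25.9510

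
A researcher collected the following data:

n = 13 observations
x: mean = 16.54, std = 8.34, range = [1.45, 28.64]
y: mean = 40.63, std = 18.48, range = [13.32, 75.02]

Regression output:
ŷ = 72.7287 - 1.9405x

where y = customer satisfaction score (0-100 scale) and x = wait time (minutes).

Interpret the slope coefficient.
On average, satisfaction score is about 1.9405 points lower for every extra minute of wait time.

The slope coefficient β₁ = -1.9405 represents the marginal effect of wait time on satisfaction score.

Interpretation:
- Wait time up by 1 minute → predicted satisfaction score decreases by 1.9405 points
- This is a linear approximation: the same per-unit change is assumed across the whole observed x range

(β₀ = 72.7287 is the fitted value at x = 0 and is not part of the slope interpretation.)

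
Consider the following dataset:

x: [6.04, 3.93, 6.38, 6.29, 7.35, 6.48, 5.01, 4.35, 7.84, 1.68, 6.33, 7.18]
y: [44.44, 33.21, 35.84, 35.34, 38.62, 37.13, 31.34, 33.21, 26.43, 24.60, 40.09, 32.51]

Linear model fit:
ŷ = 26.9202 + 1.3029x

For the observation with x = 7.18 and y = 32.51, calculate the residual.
Residual = -3.7650

The residual is the difference between the actual value and the predicted value:

Residual = y - ŷ

Step 1: Calculate predicted value
ŷ = 26.9202 + 1.3029 × 7.18
ŷ = 36.2750

Step 2: Calculate residual
Residual = 32.51 - 36.2750
Residual = -3.7650

The residual is negative, so the observed y = 32.51 sits below the regression line (the line overestimates it by 3.7650).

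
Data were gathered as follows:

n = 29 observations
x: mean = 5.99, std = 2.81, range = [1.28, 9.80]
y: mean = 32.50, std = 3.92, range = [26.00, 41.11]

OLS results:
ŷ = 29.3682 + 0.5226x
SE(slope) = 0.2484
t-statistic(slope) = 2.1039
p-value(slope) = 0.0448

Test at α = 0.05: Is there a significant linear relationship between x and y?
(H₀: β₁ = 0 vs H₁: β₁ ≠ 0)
Reject H₀: p-value = 0.0448 < α = 0.05. The linear relationship is significant at the 5% level.

Hypothesis test for the slope coefficient:

H₀: β₁ = 0 (no linear relationship)
H₁: β₁ ≠ 0 (linear relationship exists)

Test statistic: t = β̂₁ / SE(β̂₁) = 0.5226 / 0.2484 = 2.1039

The p-value (0.0448) is the probability, under H₀, of a t-statistic at least as extreme as |t| = 2.1039 (two-sided, df = n − 2 = 27).

Decision rule: reject H₀ if p-value < α.
p-value = 0.0448 < α = 0.05 → reject H₀.

There is sufficient evidence at the 5% significance level to conclude that a linear relationship exists between x and y.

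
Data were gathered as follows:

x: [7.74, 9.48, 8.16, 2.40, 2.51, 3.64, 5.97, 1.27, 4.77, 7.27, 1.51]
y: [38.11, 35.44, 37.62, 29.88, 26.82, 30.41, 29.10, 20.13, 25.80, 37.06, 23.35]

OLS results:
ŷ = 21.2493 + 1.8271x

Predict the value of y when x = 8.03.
ŷ = 35.9209

x = 8.03 lies inside the observed range [1.27, 9.48], so the fitted equation applies directly:

ŷ = 21.2493 + 1.8271 × 8.03
ŷ = 21.2493 + 14.6716
ŷ = 35.9209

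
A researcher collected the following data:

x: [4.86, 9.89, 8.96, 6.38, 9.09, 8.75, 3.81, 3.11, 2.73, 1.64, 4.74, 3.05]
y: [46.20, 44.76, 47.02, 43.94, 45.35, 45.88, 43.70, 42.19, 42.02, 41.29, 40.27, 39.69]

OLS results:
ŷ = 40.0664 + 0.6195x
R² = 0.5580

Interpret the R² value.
R² = 0.5580 means 55.80% of the variation in y is explained by the linear relationship with x. This indicates a moderate fit.

R² = 1 − SS_res/SS_tot compares the residual scatter to the total scatter of y about its mean.

Here R² = 0.5580:
- Explained: 55.80% of the variation in y
- Unexplained (residual): 100% − 55.80% = 44.20%
- Rule of thumb (below 0.3 weak; 0.3 to below 0.7 moderate; 0.7 and above strong) → moderate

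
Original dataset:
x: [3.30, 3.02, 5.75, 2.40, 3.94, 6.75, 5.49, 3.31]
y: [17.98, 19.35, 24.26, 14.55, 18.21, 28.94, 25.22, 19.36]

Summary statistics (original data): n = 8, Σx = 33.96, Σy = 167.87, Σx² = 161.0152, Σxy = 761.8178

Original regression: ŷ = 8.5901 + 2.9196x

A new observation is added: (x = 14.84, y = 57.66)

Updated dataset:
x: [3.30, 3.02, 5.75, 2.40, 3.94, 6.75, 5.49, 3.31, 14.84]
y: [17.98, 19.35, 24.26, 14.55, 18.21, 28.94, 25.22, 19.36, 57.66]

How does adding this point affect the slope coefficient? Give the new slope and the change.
The slope changes from 2.9196 to 3.3833 (change of +0.4637, or +15.9%).

The new point has HIGH LEVERAGE: x = 14.84 is far from the original mean x̄ = 33.96/8 ≈ 4.25 (original range [2.40, 6.75]).

Step 1: Update the sums with the new point (n goes from 8 to 9)
Σx  = 33.96 + 14.84 = 48.80
Σy  = 167.87 + 57.66 = 225.53
Σx² = 161.0152 + 14.84² = 161.0152 + 220.2256 = 381.2408
Σxy = 761.8178 + 14.84×57.66 = 761.8178 + 855.6744 = 1617.4922

Step 2: Recompute the slope with b₁ = (nΣxy − ΣxΣy) / (nΣx² − (Σx)²)
Numerator   = 9×1617.4922 − 48.80×225.53 = 14557.4298 − 11005.8640 = 3551.5658
Denominator = 9×381.2408 − 48.80² = 3431.1672 − 2381.4400 = 1049.7272
b₁(new) = 3551.5658 / 1049.7272 = 3.3833

(Same formula on the original sums: (8×761.8178 − 33.96×167.87) / (8×161.0152 − 33.96²) = 393.6772 / 134.8400 = 2.9196, matching the given fit.)

Step 3: Change in slope
Δβ₁ = 3.3833 − 2.9196 = +0.4637
Relative change = +0.4637 / 2.9196 × 100% = +15.9%
→ the slope increases when the point is added.

A high-leverage point only changes the slope if it is off the original line; here y = 57.66 is above the original trend, so the slope increases.
In practice: examine leverage (hᵢ) and Cook's distance rather than deleting it automatically; investigate whether it comes from the same population as the rest of the sample.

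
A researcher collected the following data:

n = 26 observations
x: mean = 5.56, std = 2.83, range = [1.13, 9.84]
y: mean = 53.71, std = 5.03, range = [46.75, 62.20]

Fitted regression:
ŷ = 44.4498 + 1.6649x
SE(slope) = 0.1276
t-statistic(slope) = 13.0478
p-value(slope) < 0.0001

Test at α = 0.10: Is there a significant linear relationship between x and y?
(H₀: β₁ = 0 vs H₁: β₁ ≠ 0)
Since p-value < 0.0001 < α = 0.10, reject H₀ — the slope is significantly different from 0.

Hypothesis test for the slope coefficient:

H₀: β₁ = 0 (no linear relationship)
H₁: β₁ ≠ 0 (linear relationship exists)

Test statistic: t = β̂₁ / SE(β̂₁) = 1.6649 / 0.1276 = 13.0478

The p-value (<0.0001) is the probability, under H₀, of a t-statistic at least as extreme as |t| = 13.0478 (two-sided, df = n − 2 = 24).

Decision rule: reject H₀ if p-value < α.
p-value < 0.0001 < α = 0.10 → reject H₀.

Conclusion: the linear association between x and y is significant at the 10% level.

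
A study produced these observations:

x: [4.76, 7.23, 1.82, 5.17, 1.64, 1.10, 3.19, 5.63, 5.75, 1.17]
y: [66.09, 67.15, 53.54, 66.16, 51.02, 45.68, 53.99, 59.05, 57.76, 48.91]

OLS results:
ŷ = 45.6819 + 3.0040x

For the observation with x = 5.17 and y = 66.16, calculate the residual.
Residual = 4.9474

The residual is the difference between the actual value and the predicted value:

Residual = y - ŷ

Step 1: Calculate predicted value
ŷ = 45.6819 + 3.0040 × 5.17
ŷ = 61.2126

Step 2: Calculate residual
Residual = 66.16 - 61.2126
Residual = 4.9474

The residual is positive, so the observed y = 66.16 sits above the regression line (the line underestimates it by 4.9474).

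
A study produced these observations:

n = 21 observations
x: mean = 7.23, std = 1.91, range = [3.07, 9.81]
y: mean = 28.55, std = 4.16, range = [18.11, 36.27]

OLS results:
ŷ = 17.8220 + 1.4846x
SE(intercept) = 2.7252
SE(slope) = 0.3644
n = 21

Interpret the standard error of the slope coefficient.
SE(slope) = 0.3644 measures the uncertainty in the estimated slope. The coefficient is estimated with moderate precision (SE/|β̂₁| = 24.5%).

What SE measures:
- The standard error quantifies the sampling variability of the coefficient estimate
- It is the estimated standard deviation of β̂₁ across hypothetical repeated samples of the same size
- Smaller SE → more precise estimate

Relative precision:
- SE / |β̂₁| = 0.3644 / 1.4846 = 24.5%
- Rule of thumb (under 20%: precise; 20% to under 50%: moderately precise; 50% or more: imprecise) → moderately precise

Link to the t-test: t = β̂₁ / SE(β̂₁) = 1.4846 / 0.3644 = 4.0741, the statistic for H₀: β₁ = 0.

What drives SE(β̂₁): more residual scatter → larger SE; wider spread of x values → smaller SE; larger n (here n = 21) → smaller SE.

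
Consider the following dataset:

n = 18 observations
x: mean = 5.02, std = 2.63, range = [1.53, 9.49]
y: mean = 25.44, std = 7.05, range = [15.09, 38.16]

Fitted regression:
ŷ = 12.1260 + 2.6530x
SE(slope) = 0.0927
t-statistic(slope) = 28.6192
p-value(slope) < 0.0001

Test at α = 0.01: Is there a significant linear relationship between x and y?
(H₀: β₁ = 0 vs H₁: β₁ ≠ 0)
p-value < 0.0001 < α = 0.01, so we reject H₀. The relationship is significant.

Hypothesis test for the slope coefficient:

H₀: β₁ = 0 (no linear relationship)
H₁: β₁ ≠ 0 (linear relationship exists)

Test statistic: t = β̂₁ / SE(β̂₁) = 2.6530 / 0.0927 = 28.6192

With df = 16, the two-sided p-value for |t| = 28.6192 is <0.0001.

Decision rule: reject H₀ if p-value < α.
p-value < 0.0001 < α = 0.01 → reject H₀.

At α = 0.01 the data do provide convincing evidence of a nonzero slope.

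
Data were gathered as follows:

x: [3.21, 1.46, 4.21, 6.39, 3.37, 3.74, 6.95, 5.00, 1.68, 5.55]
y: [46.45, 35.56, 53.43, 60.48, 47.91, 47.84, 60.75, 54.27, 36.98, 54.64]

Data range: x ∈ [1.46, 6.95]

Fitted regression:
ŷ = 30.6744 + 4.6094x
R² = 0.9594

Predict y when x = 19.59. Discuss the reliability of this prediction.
ŷ = 120.9725 (extrapolation — x = 19.59 lies outside [1.46, 6.95], so reliability is low).

Prediction calculation:
ŷ = 30.6744 + 4.6094 × 19.59
ŷ = 120.9725

Reliability:
- Data range: x ∈ [1.46, 6.95]
- Prediction point: x = 19.59 is 12.64 units above the observed range → this is EXTRAPOLATION, not interpolation

Why that matters here:
- The linear relationship may not hold outside the observed range
- Real relationships often flatten, saturate, or turn nonlinear at extremes

A defensible statement: 'if the linear trend continued to x = 19.59, y would be about 120.9725' — the premise is untested.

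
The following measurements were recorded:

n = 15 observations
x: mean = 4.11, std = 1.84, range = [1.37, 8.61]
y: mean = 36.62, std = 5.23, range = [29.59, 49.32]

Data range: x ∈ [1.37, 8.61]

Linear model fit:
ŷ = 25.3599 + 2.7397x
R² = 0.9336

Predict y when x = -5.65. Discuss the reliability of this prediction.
The equation gives ŷ = 9.8806; however x = -5.65 is 7.02 units below the observed range, so this extrapolated value should not be trusted.

Prediction calculation:
ŷ = 25.3599 + 2.7397 × (-5.65)
ŷ = 9.8806

Reliability:
- Data range: x ∈ [1.37, 8.61]
- Prediction point: x = -5.65 is 7.02 units below the observed range → this is EXTRAPOLATION, not interpolation

Why that matters here:
- R² describes fit only over the sampled x values; it says nothing about behaviour beyond them
- Real relationships often flatten, saturate, or turn nonlinear at extremes

The R² = 0.9336 only validates the fit within [1.37, 8.61]; treat ŷ = 9.8806 with caution.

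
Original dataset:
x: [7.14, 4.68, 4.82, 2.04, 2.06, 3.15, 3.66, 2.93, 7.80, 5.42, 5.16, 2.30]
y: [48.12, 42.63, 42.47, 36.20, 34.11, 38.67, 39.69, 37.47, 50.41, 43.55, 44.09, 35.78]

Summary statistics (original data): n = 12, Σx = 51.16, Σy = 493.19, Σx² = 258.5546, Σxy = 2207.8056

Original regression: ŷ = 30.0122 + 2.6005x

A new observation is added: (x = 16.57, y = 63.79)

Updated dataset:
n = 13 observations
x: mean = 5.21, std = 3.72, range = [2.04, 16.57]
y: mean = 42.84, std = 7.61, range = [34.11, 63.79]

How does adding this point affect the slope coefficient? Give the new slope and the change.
The slope changes from 2.6005 to 2.0136 (change of -0.5869, or -22.6%).

The new point has HIGH LEVERAGE: x = 16.57 is far from the original mean x̄ = 51.16/12 ≈ 4.26 (original range [2.04, 7.80]).

Step 1: Update the sums with the new point (n goes from 12 to 13)
Σx  = 51.16 + 16.57 = 67.73
Σy  = 493.19 + 63.79 = 556.98
Σx² = 258.5546 + 16.57² = 258.5546 + 274.5649 = 533.1195
Σxy = 2207.8056 + 16.57×63.79 = 2207.8056 + 1057.0003 = 3264.8059

Step 2: Recompute the slope with b₁ = (nΣxy − ΣxΣy) / (nΣx² − (Σx)²)
Numerator   = 13×3264.8059 − 67.73×556.98 = 42442.4767 − 37724.2554 = 4718.2213
Denominator = 13×533.1195 − 67.73² = 6930.5535 − 4587.3529 = 2343.2006
b₁(new) = 4718.2213 / 2343.2006 = 2.0136

(Same formula on the original sums: (12×2207.8056 − 51.16×493.19) / (12×258.5546 − 51.16²) = 1262.0668 / 485.3096 = 2.6005, matching the given fit.)

Step 3: Change in slope
Δβ₁ = 2.0136 − 2.6005 = -0.5869
Relative change = -0.5869 / 2.6005 × 100% = -22.6%
→ the slope decreases when the point is added.

A high-leverage point only changes the slope if it is off the original line; here y = 63.79 is below the original trend, so the slope decreases.
In practice: check such a point for data-entry or measurement error.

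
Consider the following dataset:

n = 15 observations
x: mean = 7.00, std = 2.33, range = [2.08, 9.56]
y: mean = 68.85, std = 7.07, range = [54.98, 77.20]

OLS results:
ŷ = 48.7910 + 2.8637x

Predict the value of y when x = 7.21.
ŷ = 69.4383

To predict y for x = 7.21, substitute into the regression equation:

ŷ = 48.7910 + 2.8637 × 7.21
ŷ = 48.7910 + 20.6473
ŷ = 69.4383

This is a point prediction; actual observations scatter around it by roughly the residual standard deviation.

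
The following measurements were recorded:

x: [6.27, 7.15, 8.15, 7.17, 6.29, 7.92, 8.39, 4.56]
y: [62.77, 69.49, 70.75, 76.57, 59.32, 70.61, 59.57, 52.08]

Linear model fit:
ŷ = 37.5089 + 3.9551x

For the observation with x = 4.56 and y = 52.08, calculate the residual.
Residual = -3.4642

The residual is the difference between the actual value and the predicted value:

Residual = y - ŷ

Step 1: Calculate predicted value
ŷ = 37.5089 + 3.9551 × 4.56
ŷ = 55.5442

Step 2: Calculate residual
Residual = 52.08 - 55.5442
Residual = -3.4642

Sign check: y < ŷ, so the point is below the line and the fit overestimates here.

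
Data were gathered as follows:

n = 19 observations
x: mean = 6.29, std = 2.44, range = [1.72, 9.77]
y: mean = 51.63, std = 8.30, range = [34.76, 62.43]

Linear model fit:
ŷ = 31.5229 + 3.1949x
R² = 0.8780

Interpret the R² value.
The model explains 87.80% of the variance in y (R² = 0.8780), leaving 12.20% unexplained; the fit is strong.

The coefficient of determination R² is the fraction of the total variation in y that the fitted line accounts for.

Here R² = 0.8780:
- Explained: 87.80% of the variation in y
- Unexplained (residual): 100% − 87.80% = 12.20%
- Rule of thumb (below 0.3 weak; 0.3 to below 0.7 moderate; 0.7 and above strong) → strong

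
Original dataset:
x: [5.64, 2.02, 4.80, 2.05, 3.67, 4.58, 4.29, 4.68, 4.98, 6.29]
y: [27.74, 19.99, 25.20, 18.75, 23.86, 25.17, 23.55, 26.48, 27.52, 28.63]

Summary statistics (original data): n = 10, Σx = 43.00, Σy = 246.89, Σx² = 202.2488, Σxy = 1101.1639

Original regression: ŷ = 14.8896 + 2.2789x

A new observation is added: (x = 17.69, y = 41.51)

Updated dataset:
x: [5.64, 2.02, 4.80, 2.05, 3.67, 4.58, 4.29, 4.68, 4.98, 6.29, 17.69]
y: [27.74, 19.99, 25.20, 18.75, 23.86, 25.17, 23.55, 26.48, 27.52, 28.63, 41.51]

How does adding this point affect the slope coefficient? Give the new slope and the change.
The slope changes from 2.2789 to 1.3546 (change of -0.9243, or -40.6%).

The new point has HIGH LEVERAGE: x = 17.69 is far from the original mean x̄ = 43.00/10 ≈ 4.30 (original range [2.02, 6.29]).

Step 1: Update the sums with the new point (n goes from 10 to 11)
Σx  = 43.00 + 17.69 = 60.69
Σy  = 246.89 + 41.51 = 288.40
Σx² = 202.2488 + 17.69² = 202.2488 + 312.9361 = 515.1849
Σxy = 1101.1639 + 17.69×41.51 = 1101.1639 + 734.3119 = 1835.4758

Step 2: Recompute the slope with b₁ = (nΣxy − ΣxΣy) / (nΣx² − (Σx)²)
Numerator   = 11×1835.4758 − 60.69×288.40 = 20190.2338 − 17502.9960 = 2687.2378
Denominator = 11×515.1849 − 60.69² = 5667.0339 − 3683.2761 = 1983.7578
b₁(new) = 2687.2378 / 1983.7578 = 1.3546

(Same formula on the original sums: (10×1101.1639 − 43.00×246.89) / (10×202.2488 − 43.00²) = 395.3690 / 173.4880 = 2.2789, matching the given fit.)

Step 3: Change in slope
Δβ₁ = 1.3546 − 2.2789 = -0.9243
Relative change = -0.9243 / 2.2789 × 100% = -40.6%
→ the slope decreases when the point is added.

Because the point sits below the extension of the original line at a high-leverage x, it tilts the fit down.
In practice: check such a point for data-entry or measurement error.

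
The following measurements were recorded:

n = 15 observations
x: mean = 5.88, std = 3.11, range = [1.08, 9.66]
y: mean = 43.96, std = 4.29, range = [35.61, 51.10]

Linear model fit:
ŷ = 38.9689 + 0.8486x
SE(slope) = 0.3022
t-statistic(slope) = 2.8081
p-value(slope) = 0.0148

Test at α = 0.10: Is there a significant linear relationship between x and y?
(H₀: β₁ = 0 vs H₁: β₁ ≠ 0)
Since p-value = 0.0148 < α = 0.10, reject H₀ — the slope is significantly different from 0.

Hypothesis test for the slope coefficient:

H₀: β₁ = 0 (no linear relationship)
H₁: β₁ ≠ 0 (linear relationship exists)

Test statistic: t = β̂₁ / SE(β̂₁) = 0.8486 / 0.3022 = 2.8081

The p-value (0.0148) is the probability, under H₀, of a t-statistic at least as extreme as |t| = 2.8081 (two-sided, df = n − 2 = 13).

Decision rule: reject H₀ if p-value < α.
p-value = 0.0148 < α = 0.10 → reject H₀.

There is sufficient evidence at the 10% significance level to conclude that a linear relationship exists between x and y.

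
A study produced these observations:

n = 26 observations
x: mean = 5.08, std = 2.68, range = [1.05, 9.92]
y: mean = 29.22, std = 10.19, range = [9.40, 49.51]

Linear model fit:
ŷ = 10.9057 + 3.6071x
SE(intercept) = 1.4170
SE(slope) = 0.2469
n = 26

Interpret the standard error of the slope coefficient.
SE(β̂₁) = 0.2469 is the estimated standard deviation of the slope estimate across repeated samples; relative to β̂₁ = 3.6071 that is 6.8%, a precise estimate.

SE(β̂₁) = 0.2469 says: if we drew many samples of n = 26 from the same population and refit each time, the fitted slopes would scatter with a standard deviation of roughly 0.2469 around the true β₁.

Relative precision:
- SE / |β̂₁| = 0.2469 / 3.6071 = 6.8%
- Rule of thumb (under 20%: precise; 20% to under 50%: moderately precise; 50% or more: imprecise) → precise

Rough 95% range (±2 SE): 3.6071 ± 0.4938 → (3.1133, 4.1009).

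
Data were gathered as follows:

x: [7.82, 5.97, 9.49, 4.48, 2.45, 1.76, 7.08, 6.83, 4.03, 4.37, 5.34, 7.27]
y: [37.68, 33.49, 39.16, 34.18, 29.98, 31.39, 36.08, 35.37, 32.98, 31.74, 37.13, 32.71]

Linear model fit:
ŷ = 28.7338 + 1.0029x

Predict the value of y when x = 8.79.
ŷ = 37.5493

x = 8.79 lies inside the observed range [1.76, 9.49], so the fitted equation applies directly:

ŷ = 28.7338 + 1.0029 × 8.79
ŷ = 28.7338 + 8.8155
ŷ = 37.5493

This is the fitted mean response at that x — an individual observation would come with a wider prediction interval.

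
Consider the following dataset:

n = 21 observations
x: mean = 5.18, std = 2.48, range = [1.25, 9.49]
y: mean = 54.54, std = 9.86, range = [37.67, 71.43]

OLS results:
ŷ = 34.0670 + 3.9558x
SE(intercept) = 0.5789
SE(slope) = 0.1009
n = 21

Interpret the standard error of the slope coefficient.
The slope 3.9558 is pinned down to within about ±0.1009 (one SE) by these data — relative uncertainty 2.6%, i.e. precise.

What SE measures:
- The standard error quantifies the sampling variability of the coefficient estimate
- It is the estimated standard deviation of β̂₁ across hypothetical repeated samples of the same size
- Smaller SE → more precise estimate

Relative precision:
- SE / |β̂₁| = 0.1009 / 3.9558 = 2.6%
- Rule of thumb (under 20%: precise; 20% to under 50%: moderately precise; 50% or more: imprecise) → precise

Link to interval estimation: a confidence interval for β₁ is β̂₁ ± t* × 0.1009, so SE sets the half-width per unit of t*.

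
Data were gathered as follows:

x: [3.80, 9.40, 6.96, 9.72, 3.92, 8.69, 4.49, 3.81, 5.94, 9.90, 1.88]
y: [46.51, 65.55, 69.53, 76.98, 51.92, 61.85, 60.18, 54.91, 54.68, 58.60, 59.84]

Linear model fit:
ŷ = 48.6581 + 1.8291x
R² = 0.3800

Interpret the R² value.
R² = 0.3800 means 38.00% of the variation in y is explained by the linear relationship with x. This indicates a moderate fit.

R² = 1 − SS_res/SS_tot compares the residual scatter to the total scatter of y about its mean.

Here R² = 0.3800:
- Explained: 38.00% of the variation in y
- Unexplained (residual): 100% − 38.00% = 62.00%
- Rule of thumb (below 0.3 weak; 0.3 to below 0.7 moderate; 0.7 and above strong) → moderate

Equivalently, for simple linear regression R² = r², so |r| = √0.3800 ≈ 0.6164.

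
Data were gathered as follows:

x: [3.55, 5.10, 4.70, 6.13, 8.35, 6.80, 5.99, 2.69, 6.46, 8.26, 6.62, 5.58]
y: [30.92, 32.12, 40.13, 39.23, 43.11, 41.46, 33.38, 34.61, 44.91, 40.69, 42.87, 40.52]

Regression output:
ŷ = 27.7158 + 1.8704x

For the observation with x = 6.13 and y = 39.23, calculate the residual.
Residual = 0.0486

The residual is the difference between the actual value and the predicted value:

Residual = y - ŷ

Step 1: Calculate predicted value
ŷ = 27.7158 + 1.8704 × 6.13
ŷ = 39.1814

Step 2: Calculate residual
Residual = 39.23 - 39.1814
Residual = 0.0486

The residual is positive, so the observed y = 39.23 sits above the regression line (the line underestimates it by 0.0486).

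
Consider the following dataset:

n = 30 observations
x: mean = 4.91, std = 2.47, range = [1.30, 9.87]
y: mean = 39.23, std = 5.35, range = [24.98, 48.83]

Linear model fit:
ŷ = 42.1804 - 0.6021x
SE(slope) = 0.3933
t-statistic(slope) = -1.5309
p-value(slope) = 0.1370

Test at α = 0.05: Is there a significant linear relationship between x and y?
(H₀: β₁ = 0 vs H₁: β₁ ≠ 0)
Since p-value = 0.1370 ≥ α = 0.05, fail to reject H₀ — the slope is not significantly different from 0.

Hypothesis test for the slope coefficient:

H₀: β₁ = 0 (no linear relationship)
H₁: β₁ ≠ 0 (linear relationship exists)

Test statistic: t = β̂₁ / SE(β̂₁) = -0.6021 / 0.3933 = -1.5309

With df = 28, the two-sided p-value for |t| = 1.5309 is 0.1370.

Decision rule: reject H₀ if p-value < α.
p-value = 0.1370 ≥ α = 0.05 → fail to reject H₀.

At α = 0.05 the data do not provide convincing evidence of a nonzero slope.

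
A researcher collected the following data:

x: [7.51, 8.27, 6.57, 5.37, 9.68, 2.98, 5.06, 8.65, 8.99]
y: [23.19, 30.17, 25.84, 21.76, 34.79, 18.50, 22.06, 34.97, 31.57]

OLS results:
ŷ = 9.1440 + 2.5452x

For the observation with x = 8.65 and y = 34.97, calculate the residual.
Residual = 3.8100

The residual is the difference between the actual value and the predicted value:

Residual = y - ŷ

Step 1: Calculate predicted value
ŷ = 9.1440 + 2.5452 × 8.65
ŷ = 31.1600

Step 2: Calculate residual
Residual = 34.97 - 31.1600
Residual = 3.8100

The residual is positive, so the observed y = 34.97 sits above the regression line (the line underestimates it by 3.8100).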